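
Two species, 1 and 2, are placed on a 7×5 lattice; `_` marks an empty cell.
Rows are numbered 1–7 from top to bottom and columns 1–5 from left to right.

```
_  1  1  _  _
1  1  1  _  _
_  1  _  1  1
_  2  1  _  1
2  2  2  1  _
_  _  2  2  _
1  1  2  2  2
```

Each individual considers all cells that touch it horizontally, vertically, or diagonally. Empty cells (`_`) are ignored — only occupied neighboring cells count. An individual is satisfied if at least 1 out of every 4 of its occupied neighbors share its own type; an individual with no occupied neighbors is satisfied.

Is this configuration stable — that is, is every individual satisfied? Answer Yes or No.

Row 1: (1,2)1 4/4 ✓ · (1,3)1 3/3 ✓
Row 2: (2,1)1 3/3 ✓ · (2,2)1 5/5 ✓ · (2,3)1 5/5 ✓
Row 3: (3,2)1 4/5 ✓ · (3,4)1 4/4 ✓ · (3,5)1 2/2 ✓
Row 4: (4,2)2 3/5 ✓ · (4,3)1 3/6 ✓ · (4,5)1 3/3 ✓
Row 5: (5,1)2 2/2 ✓ · (5,2)2 4/5 ✓ · (5,3)2 4/6 ✓ · (5,4)1 2/5 ✓
Row 6: (6,3)2 5/7 ✓ · (6,4)2 5/6 ✓
Row 7: (7,1)1 1/1 ✓ · (7,2)1 1/3 ✓ · (7,3)2 3/4 ✓ · (7,4)2 4/4 ✓ · (7,5)2 2/2 ✓
All meet the threshold, so the configuration is stable.

Yes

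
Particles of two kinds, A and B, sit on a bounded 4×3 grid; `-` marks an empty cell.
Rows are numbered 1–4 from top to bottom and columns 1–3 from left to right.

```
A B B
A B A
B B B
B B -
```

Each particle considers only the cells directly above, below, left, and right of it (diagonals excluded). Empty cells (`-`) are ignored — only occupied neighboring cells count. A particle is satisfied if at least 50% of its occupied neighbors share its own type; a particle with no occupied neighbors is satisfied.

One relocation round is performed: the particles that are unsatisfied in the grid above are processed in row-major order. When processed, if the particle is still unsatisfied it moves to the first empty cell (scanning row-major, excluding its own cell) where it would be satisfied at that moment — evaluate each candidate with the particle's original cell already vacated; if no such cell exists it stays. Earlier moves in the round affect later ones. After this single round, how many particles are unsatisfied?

2

Initially unsatisfied (in order): (2,1), (2,3).
  (2,1): no empty cell satisfies it; stays.
  (2,3): no empty cell satisfies it; stays.
Resulting grid:
A B B
A B A
B B B
B B -
Unsatisfied now: (2,1), (2,3).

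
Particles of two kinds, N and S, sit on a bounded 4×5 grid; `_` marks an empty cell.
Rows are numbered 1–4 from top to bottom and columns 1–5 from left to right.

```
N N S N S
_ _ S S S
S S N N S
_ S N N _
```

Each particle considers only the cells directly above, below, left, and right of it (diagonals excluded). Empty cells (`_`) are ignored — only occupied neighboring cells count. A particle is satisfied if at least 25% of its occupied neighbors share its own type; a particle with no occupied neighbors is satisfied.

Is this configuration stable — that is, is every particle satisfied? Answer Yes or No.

No

Row 1: (1,1)N 1/1 ✓ · (1,2)N 1/2 ✓ · (1,3)S 1/3 ✓ · (1,4)N 0/3 ✗ · (1,5)S 1/2 ✓
Row 2: (2,3)S 2/3 ✓ · (2,4)S 2/4 ✓ · (2,5)S 3/3 ✓
Row 3: (3,1)S 1/1 ✓ · (3,2)S 2/3 ✓ · (3,3)N 2/4 ✓ · (3,4)N 2/4 ✓ · (3,5)S 1/2 ✓
Row 4: (4,2)S 1/2 ✓ · (4,3)N 2/3 ✓ · (4,4)N 2/2 ✓
For instance (1,4) has only 0/3 same-type neighbors, below 1/4.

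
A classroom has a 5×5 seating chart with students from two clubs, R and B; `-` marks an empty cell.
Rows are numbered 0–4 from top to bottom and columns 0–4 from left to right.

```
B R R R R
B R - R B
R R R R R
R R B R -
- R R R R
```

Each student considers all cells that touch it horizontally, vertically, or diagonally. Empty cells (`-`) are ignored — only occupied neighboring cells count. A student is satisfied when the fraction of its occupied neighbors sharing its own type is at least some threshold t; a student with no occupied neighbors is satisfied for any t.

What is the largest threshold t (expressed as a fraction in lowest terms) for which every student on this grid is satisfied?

(0,0)B 1/3
(0,1)R 2/4
(0,2)R 4/4
(0,3)R 3/4
(0,4)R 2/3
(1,0)B 1/5
(1,1)R 5/7
(1,3)R 6/7
(1,4)B 0/5
(2,0)R 4/5
(2,1)R 5/7
(2,2)R 6/7
(2,3)R 4/6
(2,4)R 3/4
(3,0)R 4/4
(3,1)R 6/7
(3,2)B 0/8
(3,3)R 6/7
(4,1)R 3/4
(4,2)R 4/5
(4,3)R 3/4
(4,4)R 2/2
The smallest same-type fraction is 0/5 at (1,4), which reduces to 0/1. Any threshold above that leaves this student unsatisfied.

0/1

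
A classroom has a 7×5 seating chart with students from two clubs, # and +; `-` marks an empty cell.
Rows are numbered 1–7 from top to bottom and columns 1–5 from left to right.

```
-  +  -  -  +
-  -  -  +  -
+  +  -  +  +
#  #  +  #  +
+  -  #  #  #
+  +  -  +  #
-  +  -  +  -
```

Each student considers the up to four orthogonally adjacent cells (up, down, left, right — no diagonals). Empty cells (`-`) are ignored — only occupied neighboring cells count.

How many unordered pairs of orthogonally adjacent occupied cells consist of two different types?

11

Scan each occupied cell's neighbors to the right and below so each pair is counted once.
From row 2: 0 unlike of 1 pairs (running 0/1).
From row 3: 3 unlike of 6 pairs (running 3/7).
From row 4: 6 unlike of 8 pairs (running 9/15).
From row 5: 1 unlike of 5 pairs (running 10/20).
From row 6: 1 unlike of 4 pairs (running 11/24).
Total adjacent occupied pairs: 24; unlike-type pairs: 11.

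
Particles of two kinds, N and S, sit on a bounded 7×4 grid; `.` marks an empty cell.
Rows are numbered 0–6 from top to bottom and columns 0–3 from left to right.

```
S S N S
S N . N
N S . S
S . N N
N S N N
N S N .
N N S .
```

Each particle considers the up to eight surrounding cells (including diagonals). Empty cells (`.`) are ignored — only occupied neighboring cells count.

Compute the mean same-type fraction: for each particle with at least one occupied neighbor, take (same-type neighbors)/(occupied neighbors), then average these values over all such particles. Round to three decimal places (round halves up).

0.456

Row 0: (0,0)S 2/3 · (0,1)S 2/4 · (0,2)N 2/4 · (0,3)S 0/2
Row 1: (1,0)S 3/5 · (1,1)N 2/6 · (1,3)N 1/3
Row 2: (2,0)N 1/4 · (2,1)S 2/5 · (2,3)S 0/3
Row 3: (3,0)S 2/4 · (3,2)N 3/6 · (3,3)N 3/4
Row 4: (4,0)N 1/4 · (4,1)S 2/7 · (4,2)N 4/6 · (4,3)N 4/4
Row 5: (5,0)N 3/5 · (5,1)S 2/8 · (5,2)N 3/6
Row 6: (6,0)N 2/3 · (6,1)N 3/5 · (6,2)S 1/3
Sum over 23 particles: 2/3 + 2/4 + 2/4 + 0/2 + 3/5 + 2/6 + 1/3 + 1/4 + 2/5 + 0/3 + 2/4 + 3/6 + 3/4 + 1/4 + 2/7 + 4/6 + 4/4 + 3/5 + 2/8 + 3/6 + 2/3 + 3/5 + 1/3 = 367/35; mean = 367/35 ÷ 23 = 367/805 = 0.455900… → 0.456.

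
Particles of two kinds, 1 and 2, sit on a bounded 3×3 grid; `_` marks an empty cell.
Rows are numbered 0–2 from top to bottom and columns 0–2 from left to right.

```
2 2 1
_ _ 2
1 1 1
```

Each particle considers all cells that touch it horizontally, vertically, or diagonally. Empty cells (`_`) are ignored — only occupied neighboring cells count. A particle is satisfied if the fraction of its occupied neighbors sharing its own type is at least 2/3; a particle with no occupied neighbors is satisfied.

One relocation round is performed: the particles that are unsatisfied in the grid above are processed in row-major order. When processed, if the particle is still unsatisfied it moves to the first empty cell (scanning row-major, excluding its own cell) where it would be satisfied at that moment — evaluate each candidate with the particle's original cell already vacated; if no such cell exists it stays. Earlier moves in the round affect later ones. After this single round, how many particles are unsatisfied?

3

Initially unsatisfied (in order): (0,2), (1,2), (2,2).
  (0,2): no empty cell satisfies it; stays.
  (1,2): no empty cell satisfies it; stays.
  (2,2): no empty cell satisfies it; stays.
Resulting grid:
2 2 1
_ _ 2
1 1 1
Unsatisfied now: (0,2), (1,2), (2,2).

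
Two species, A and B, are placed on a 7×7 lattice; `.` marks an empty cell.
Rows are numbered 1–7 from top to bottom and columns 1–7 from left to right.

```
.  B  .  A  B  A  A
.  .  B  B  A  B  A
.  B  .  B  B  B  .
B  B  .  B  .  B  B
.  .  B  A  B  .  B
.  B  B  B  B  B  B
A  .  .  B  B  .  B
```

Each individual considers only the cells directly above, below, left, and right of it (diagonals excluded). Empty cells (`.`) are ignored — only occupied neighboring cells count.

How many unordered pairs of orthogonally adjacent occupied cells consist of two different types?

13

Scan each occupied cell's neighbors to the right and below so each pair is counted once.
From row 1: 5 unlike of 7 pairs (running 5/7).
From row 2: 4 unlike of 7 pairs (running 9/14).
From row 3: 0 unlike of 5 pairs (running 9/19).
From row 4: 1 unlike of 4 pairs (running 10/23).
From row 5: 3 unlike of 6 pairs (running 13/29).
From row 6: 0 unlike of 8 pairs (running 13/37).
From row 7: 0 unlike of 1 pairs (running 13/38).
Total adjacent occupied pairs: 38; unlike-type pairs: 13.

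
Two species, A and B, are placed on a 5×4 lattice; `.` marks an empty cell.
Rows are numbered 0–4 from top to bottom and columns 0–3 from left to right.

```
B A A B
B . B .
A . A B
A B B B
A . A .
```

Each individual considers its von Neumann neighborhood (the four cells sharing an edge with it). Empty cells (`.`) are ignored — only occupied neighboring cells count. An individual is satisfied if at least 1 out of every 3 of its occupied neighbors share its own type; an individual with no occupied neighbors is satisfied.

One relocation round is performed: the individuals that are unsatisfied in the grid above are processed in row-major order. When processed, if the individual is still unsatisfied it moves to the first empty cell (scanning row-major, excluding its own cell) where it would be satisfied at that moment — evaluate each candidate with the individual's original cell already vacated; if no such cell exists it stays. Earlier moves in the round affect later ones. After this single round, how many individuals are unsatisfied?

0

Initially unsatisfied (in order): (0,3), (1,2), (2,2), (4,2).
  (0,3) → (1,1).
  (1,2): now satisfied by earlier moves; stays.
  (2,2) → (0,3).
  (4,2) → (1,3).
Resulting grid:
B A A A
B B B A
A . . B
A B B B
A . . .
All satisfied now.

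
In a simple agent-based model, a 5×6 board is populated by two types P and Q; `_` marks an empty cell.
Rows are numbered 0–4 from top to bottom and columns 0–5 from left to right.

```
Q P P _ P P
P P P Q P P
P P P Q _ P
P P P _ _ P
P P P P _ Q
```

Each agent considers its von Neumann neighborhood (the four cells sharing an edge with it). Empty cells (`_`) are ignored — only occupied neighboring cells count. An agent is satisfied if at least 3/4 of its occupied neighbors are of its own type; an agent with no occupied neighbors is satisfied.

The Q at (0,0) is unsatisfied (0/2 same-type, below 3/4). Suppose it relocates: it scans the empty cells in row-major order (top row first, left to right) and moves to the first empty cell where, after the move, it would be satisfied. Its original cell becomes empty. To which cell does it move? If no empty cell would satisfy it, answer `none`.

none

Vacating (0,0). Empty cells in order:
  (0,3): 1/3 same-type → still unsatisfied.
  (2,4): 1/3 same-type → still unsatisfied.
  (3,3): 1/3 same-type → still unsatisfied.
  (3,4): 0/1 same-type → still unsatisfied.
  (4,4): 1/2 same-type → still unsatisfied.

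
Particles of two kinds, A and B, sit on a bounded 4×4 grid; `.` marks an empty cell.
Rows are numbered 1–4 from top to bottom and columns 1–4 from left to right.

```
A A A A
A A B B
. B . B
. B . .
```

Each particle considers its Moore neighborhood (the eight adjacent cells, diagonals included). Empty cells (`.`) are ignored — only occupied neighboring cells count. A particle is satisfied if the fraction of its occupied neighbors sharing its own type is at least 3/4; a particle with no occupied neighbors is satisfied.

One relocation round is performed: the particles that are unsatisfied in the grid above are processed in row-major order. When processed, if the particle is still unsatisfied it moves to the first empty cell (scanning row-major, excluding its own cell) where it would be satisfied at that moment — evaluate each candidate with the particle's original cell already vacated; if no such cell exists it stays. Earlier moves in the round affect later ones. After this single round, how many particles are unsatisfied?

0

Initially unsatisfied (in order): (1,3), (1,4), (2,2), (2,3), (2,4), (3,2).
  (1,3): no empty cell satisfies it; stays.
  (1,4): no empty cell satisfies it; stays.
  (2,2): no empty cell satisfies it; stays.
  (2,3) → (3,3).
  (2,4) → (4,1).
  (3,2) → (4,3).
Resulting grid:
A A A A
A A . .
. . B B
B B B .
All satisfied now.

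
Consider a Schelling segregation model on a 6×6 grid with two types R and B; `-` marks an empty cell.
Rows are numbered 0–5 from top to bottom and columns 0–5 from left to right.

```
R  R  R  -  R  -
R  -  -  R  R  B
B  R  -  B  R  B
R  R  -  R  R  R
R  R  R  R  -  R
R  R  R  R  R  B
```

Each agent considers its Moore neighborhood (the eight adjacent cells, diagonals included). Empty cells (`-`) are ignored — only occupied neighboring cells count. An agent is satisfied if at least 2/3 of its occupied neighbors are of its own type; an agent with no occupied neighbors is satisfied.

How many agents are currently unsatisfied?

7

(0,0)R 2/2 ok
(0,1)R 3/3 ok
(0,2)R 2/2 ok
(0,4)R 2/3 ok
(1,0)R 3/4 ok
(1,3)R 4/5 ok
(1,4)R 3/6 unhappy
(1,5)B 1/4 unhappy
(2,0)B 0/4 unhappy
(2,1)R 3/4 ok
(2,3)B 0/5 unhappy
(2,4)R 5/8 unhappy
(2,5)B 1/5 unhappy
(3,0)R 4/5 ok
(3,1)R 5/6 ok
(3,3)R 4/5 ok
(3,4)R 5/7 ok
(3,5)R 3/4 ok
(4,0)R 5/5 ok
(4,1)R 7/7 ok
(4,2)R 7/7 ok
(4,3)R 6/6 ok
(4,5)R 3/4 ok
(5,0)R 3/3 ok
(5,1)R 5/5 ok
(5,2)R 5/5 ok
(5,3)R 4/4 ok
(5,4)R 3/4 ok
(5,5)B 0/2 unhappy
Unsatisfied: (1,4), (1,5), (2,0), (2,3), (2,4), (2,5), (5,5) — 7 in total.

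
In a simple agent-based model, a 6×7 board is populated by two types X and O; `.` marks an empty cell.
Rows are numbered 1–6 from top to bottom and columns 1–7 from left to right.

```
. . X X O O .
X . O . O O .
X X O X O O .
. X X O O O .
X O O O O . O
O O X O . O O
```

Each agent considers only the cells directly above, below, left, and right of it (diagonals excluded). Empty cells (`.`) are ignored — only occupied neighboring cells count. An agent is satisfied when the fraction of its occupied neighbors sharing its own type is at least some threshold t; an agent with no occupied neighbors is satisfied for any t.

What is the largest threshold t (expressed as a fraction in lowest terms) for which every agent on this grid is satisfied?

(1,3)X 1/2
(1,4)X 1/2
(1,5)O 2/3
(1,6)O 2/2
(2,1)X 1/1
(2,3)O 1/2
(2,5)O 3/3
(2,6)O 3/3
(3,1)X 2/2
(3,2)X 2/3
(3,3)O 1/4
(3,4)X 0/3
(3,5)O 3/4
(3,6)O 3/3
(4,2)X 2/3
(4,3)X 1/4
(4,4)O 2/4
(4,5)O 4/4
(4,6)O 2/2
(5,1)X 0/2
(5,2)O 2/4
(5,3)O 2/4
(5,4)O 4/4
(5,5)O 2/2
(5,7)O 1/1
(6,1)O 1/2
(6,2)O 2/3
(6,3)X 0/3
(6,4)O 1/2
(6,6)O 1/1
(6,7)O 2/2
The smallest same-type fraction is 0/3 at (3,4), which reduces to 0/1. Any threshold above that leaves this agent unsatisfied.

0/1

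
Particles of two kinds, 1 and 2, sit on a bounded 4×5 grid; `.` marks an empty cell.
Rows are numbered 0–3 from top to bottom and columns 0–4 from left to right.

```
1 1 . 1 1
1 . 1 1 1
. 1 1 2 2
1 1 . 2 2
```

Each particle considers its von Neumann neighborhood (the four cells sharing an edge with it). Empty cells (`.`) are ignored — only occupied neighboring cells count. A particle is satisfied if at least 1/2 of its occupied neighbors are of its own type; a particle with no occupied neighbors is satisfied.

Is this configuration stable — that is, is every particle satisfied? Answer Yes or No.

(0,0)1 2/2 ok
(0,1)1 1/1 ok
(0,3)1 2/2 ok
(0,4)1 2/2 ok
(1,0)1 1/1 ok
(1,2)1 2/2 ok
(1,3)1 3/4 ok
(1,4)1 2/3 ok
(2,1)1 2/2 ok
(2,2)1 2/3 ok
(2,3)2 2/4 ok
(2,4)2 2/3 ok
(3,0)1 1/1 ok
(3,1)1 2/2 ok
(3,3)2 2/2 ok
(3,4)2 2/2 ok
All meet the threshold, so the configuration is stable.

Yes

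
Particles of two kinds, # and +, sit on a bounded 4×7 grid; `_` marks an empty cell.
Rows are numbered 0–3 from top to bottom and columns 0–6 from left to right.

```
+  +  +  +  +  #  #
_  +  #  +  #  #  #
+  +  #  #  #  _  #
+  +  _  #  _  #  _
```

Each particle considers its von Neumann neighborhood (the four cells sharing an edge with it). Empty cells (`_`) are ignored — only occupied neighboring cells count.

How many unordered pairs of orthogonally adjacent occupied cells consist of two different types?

8

Scan each occupied cell's neighbors to the right and below so each pair is counted once.
Row 0: +(0,0)–+(0,1)= +(0,1)–+(0,2)= +(0,1)–+(1,1)= +(0,2)–+(0,3)= +(0,2)–#(1,2)≠ +(0,3)–+(0,4)= +(0,3)–+(1,3)= +(0,4)–#(0,5)≠ +(0,4)–#(1,4)≠ #(0,5)–#(0,6)= #(0,5)–#(1,5)= #(0,6)–#(1,6)=  → 3/12 unlike.
Row 1: +(1,1)–#(1,2)≠ +(1,1)–+(2,1)= #(1,2)–+(1,3)≠ #(1,2)–#(2,2)= +(1,3)–#(1,4)≠ +(1,3)–#(2,3)≠ #(1,4)–#(1,5)= #(1,4)–#(2,4)= #(1,5)–#(1,6)= #(1,6)–#(2,6)=  → 4/10 unlike.
Row 2: +(2,0)–+(2,1)= +(2,0)–+(3,0)= +(2,1)–#(2,2)≠ +(2,1)–+(3,1)= #(2,2)–#(2,3)= #(2,3)–#(2,4)= #(2,3)–#(3,3)=  → 1/7 unlike.
Row 3: +(3,0)–+(3,1)=  → 0/1 unlike.
Total adjacent occupied pairs: 30; unlike-type pairs: 8.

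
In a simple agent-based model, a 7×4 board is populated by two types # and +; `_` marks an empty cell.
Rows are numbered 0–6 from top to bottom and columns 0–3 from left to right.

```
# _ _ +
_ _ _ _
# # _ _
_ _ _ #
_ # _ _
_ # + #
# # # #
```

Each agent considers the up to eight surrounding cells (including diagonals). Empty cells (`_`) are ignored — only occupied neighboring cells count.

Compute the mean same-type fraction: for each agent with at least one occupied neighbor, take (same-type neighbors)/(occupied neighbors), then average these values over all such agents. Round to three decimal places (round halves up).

(0,0)# — no occupied neighbors
(0,3)+ — no occupied neighbors
(2,0)# 1/1
(2,1)# 1/1
(3,3)# — no occupied neighbors
(4,1)# 1/2
(5,1)# 4/5
(5,2)+ 0/6
(5,3)# 2/3
(6,0)# 2/2
(6,1)# 3/4
(6,2)# 4/5
(6,3)# 2/3
Sum over 10 agents: 1/1 + 1/1 + 1/2 + 4/5 + 0/6 + 2/3 + 2/2 + 3/4 + 4/5 + 2/3 = 431/60; mean = 431/60 ÷ 10 = 431/600 = 0.718333… → 0.718.

0.718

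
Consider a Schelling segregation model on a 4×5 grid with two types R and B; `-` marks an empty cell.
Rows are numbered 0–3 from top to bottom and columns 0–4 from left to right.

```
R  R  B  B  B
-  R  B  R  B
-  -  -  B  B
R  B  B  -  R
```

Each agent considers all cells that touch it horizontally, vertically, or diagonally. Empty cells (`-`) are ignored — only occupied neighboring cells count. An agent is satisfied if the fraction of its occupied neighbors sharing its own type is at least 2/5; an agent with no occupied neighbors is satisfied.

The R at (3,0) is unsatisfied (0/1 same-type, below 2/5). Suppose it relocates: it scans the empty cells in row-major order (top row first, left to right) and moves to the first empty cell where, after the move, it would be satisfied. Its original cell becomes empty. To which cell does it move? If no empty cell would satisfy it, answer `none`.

Vacating (3,0). Empty cells in order:
  (1,0): 3/3 same-type → satisfied — stop here.

(1,0)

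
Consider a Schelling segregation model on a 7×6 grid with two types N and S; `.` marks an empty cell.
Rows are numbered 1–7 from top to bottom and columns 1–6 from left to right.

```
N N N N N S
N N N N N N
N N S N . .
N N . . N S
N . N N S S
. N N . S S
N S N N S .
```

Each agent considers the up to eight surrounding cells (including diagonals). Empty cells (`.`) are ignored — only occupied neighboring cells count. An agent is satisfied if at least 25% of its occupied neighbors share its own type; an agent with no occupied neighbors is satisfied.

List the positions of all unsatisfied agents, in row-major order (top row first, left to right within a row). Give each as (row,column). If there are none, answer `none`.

Row 1: (1,1)N 3/3 ok · (1,2)N 5/5 ok · (1,3)N 5/5 ok · (1,4)N 5/5 ok · (1,5)N 4/5 ok · (1,6)S 0/3 unhappy
Row 2: (2,1)N 5/5 ok · (2,2)N 7/8 ok · (2,3)N 7/8 ok · (2,4)N 6/7 ok · (2,5)N 5/6 ok · (2,6)N 2/3 ok
Row 3: (3,1)N 5/5 ok · (3,2)N 6/7 ok · (3,3)S 0/6 unhappy · (3,4)N 4/5 ok
Row 4: (4,1)N 4/4 ok · (4,2)N 5/6 ok · (4,5)N 2/5 ok · (4,6)S 2/3 ok
Row 5: (5,1)N 3/3 ok · (5,3)N 4/4 ok · (5,4)N 3/5 ok · (5,5)S 4/6 ok · (5,6)S 4/5 ok
Row 6: (6,2)N 5/6 ok · (6,3)N 5/6 ok · (6,5)S 4/6 ok · (6,6)S 4/4 ok
Row 7: (7,1)N 1/2 ok · (7,2)S 0/4 unhappy · (7,3)N 3/4 ok · (7,4)N 2/4 ok · (7,5)S 2/3 ok

(1,6), (3,3), (7,2)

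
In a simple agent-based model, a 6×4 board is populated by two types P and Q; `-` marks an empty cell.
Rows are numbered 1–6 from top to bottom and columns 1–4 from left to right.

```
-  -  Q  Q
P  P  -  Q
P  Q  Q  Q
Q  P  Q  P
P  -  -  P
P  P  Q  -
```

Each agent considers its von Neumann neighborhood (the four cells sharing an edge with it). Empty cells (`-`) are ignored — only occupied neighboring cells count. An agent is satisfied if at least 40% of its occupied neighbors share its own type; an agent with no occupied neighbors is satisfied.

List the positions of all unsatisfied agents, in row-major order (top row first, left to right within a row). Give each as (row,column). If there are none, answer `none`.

(1,3)Q 1/1 satisfied
(1,4)Q 2/2 satisfied
(2,1)P 2/2 satisfied
(2,2)P 1/2 satisfied
(2,4)Q 2/2 satisfied
(3,1)P 1/3 not
(3,2)Q 1/4 not
(3,3)Q 3/3 satisfied
(3,4)Q 2/3 satisfied
(4,1)Q 0/3 not
(4,2)P 0/3 not
(4,3)Q 1/3 not
(4,4)P 1/3 not
(5,1)P 1/2 satisfied
(5,4)P 1/1 satisfied
(6,1)P 2/2 satisfied
(6,2)P 1/2 satisfied
(6,3)Q 0/1 not

(3,1), (3,2), (4,1), (4,2), (4,3), (4,4), (6,3)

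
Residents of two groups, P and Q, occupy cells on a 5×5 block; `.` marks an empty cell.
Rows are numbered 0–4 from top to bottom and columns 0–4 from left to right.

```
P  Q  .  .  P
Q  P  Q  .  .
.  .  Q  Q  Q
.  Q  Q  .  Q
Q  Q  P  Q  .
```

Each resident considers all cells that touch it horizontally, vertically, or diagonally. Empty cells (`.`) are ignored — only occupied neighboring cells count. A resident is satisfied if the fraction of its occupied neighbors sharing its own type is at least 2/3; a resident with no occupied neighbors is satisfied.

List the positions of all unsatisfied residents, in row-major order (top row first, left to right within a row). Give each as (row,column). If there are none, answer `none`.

(0,0)P 1/3 not
(0,1)Q 2/4 not
(0,4)P 0/0 satisfied
(1,0)Q 1/3 not
(1,1)P 1/5 not
(1,2)Q 3/4 satisfied
(2,2)Q 4/5 satisfied
(2,3)Q 5/5 satisfied
(2,4)Q 2/2 satisfied
(3,1)Q 4/5 satisfied
(3,2)Q 5/6 satisfied
(3,4)Q 3/3 satisfied
(4,0)Q 2/2 satisfied
(4,1)Q 3/4 satisfied
(4,2)P 0/4 not
(4,3)Q 2/3 satisfied

(0,0), (0,1), (1,0), (1,1), (4,2)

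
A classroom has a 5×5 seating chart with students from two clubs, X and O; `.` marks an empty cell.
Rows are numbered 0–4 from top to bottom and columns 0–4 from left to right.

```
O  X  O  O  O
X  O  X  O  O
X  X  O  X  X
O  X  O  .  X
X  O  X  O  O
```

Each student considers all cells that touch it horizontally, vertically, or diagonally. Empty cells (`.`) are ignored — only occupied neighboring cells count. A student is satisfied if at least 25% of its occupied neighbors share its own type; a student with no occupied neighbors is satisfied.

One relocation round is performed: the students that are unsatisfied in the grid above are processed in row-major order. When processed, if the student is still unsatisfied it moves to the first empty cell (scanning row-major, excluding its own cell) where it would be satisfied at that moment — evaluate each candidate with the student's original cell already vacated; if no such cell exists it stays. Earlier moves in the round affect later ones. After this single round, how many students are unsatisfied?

1

Initially unsatisfied (in order): (3,0).
  (3,0) → (3,3).
Resulting grid:
O X O O O
X O X O O
X X O X X
. X O O X
X O X O O
Unsatisfied now: (4,2).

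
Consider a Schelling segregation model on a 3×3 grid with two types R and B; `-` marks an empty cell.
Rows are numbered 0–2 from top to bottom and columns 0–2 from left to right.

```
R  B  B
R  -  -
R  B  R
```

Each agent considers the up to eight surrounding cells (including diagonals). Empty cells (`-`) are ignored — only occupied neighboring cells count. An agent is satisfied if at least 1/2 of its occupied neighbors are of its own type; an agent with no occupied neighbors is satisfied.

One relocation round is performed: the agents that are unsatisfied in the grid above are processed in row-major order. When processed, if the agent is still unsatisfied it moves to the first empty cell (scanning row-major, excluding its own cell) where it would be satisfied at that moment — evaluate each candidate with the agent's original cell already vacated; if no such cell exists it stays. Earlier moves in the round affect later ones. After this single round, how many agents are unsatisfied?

Initially unsatisfied (in order): (0,1), (2,1), (2,2).
  (0,1) → (1,2).
  (2,1) → (0,1).
  (2,2) → (1,1).
Resulting grid:
R B B
R R B
R - -
Unsatisfied now: (0,1).

1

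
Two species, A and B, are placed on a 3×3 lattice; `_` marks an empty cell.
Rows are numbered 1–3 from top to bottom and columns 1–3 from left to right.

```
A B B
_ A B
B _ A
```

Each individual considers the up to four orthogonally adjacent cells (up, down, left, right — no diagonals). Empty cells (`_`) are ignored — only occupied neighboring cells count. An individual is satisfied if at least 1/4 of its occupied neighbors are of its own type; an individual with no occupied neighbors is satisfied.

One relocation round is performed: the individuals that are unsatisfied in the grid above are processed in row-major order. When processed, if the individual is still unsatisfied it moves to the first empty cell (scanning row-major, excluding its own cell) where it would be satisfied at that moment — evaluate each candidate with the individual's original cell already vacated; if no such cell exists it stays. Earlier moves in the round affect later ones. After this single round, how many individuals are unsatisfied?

1

Initially unsatisfied (in order): (1,1), (2,2), (3,3).
  (1,1) → (2,1).
  (2,2): now satisfied by earlier moves; stays.
  (3,3) → (1,1).
Resulting grid:
A B B
A A B
B _ _
Unsatisfied now: (3,1).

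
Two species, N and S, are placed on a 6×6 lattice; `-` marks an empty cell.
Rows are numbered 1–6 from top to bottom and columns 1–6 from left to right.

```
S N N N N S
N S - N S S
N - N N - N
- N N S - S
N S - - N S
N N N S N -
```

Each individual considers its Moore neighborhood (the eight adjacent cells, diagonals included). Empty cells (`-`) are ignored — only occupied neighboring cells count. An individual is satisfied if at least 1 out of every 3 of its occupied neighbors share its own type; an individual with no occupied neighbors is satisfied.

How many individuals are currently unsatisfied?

7

(1,1)S 1/3 satisfied
(1,2)N 2/4 satisfied
(1,3)N 3/4 satisfied
(1,4)N 3/4 satisfied
(1,5)N 2/5 satisfied
(1,6)S 2/3 satisfied
(2,1)N 2/4 satisfied
(2,2)S 1/6 not
(2,4)N 5/6 satisfied
(2,5)S 2/7 not
(2,6)S 2/4 satisfied
(3,1)N 2/3 satisfied
(3,3)N 4/6 satisfied
(3,4)N 3/5 satisfied
(3,6)N 0/3 not
(4,2)N 4/5 satisfied
(4,3)N 3/5 satisfied
(4,4)S 0/4 not
(4,6)S 1/3 satisfied
(5,1)N 3/4 satisfied
(5,2)S 0/6 not
(5,5)N 1/5 not
(5,6)S 1/3 satisfied
(6,1)N 2/3 satisfied
(6,2)N 3/4 satisfied
(6,3)N 1/3 satisfied
(6,4)S 0/3 not
(6,5)N 1/3 satisfied
Unsatisfied: (2,2), (2,5), (3,6), (4,4), (5,2), (5,5), (6,4) — 7 in total.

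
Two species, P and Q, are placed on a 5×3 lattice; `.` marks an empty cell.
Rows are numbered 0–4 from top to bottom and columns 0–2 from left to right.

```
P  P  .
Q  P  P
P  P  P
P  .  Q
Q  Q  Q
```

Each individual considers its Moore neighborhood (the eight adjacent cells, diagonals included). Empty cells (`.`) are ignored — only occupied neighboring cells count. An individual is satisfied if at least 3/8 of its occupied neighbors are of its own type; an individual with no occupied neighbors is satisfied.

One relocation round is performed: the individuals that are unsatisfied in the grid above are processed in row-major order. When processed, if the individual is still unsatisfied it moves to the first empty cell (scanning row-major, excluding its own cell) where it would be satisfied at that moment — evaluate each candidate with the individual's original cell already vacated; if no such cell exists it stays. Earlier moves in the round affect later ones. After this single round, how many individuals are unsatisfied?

Initially unsatisfied (in order): (1,0).
  (1,0) → (3,1).
Resulting grid:
P P .
. P P
P P P
P Q Q
Q Q Q
All satisfied now.

0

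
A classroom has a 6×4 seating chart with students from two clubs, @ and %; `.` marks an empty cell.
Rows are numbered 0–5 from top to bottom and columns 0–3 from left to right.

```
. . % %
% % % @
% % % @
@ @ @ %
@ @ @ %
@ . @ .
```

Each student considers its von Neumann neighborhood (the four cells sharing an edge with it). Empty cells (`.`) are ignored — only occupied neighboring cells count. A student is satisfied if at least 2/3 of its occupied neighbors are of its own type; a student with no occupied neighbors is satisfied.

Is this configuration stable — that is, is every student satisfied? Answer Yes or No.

(0,2)% 2/2 ok
(0,3)% 1/2 unhappy
(1,0)% 2/2 ok
(1,1)% 3/3 ok
(1,2)% 3/4 ok
(1,3)@ 1/3 unhappy
(2,0)% 2/3 ok
(2,1)% 3/4 ok
(2,2)% 2/4 unhappy
(2,3)@ 1/3 unhappy
(3,0)@ 2/3 ok
(3,1)@ 3/4 ok
(3,2)@ 2/4 unhappy
(3,3)% 1/3 unhappy
(4,0)@ 3/3 ok
(4,1)@ 3/3 ok
(4,2)@ 3/4 ok
(4,3)% 1/2 unhappy
(5,0)@ 1/1 ok
(5,2)@ 1/1 ok
For instance (0,3) has only 1/2 same-type neighbors, below 2/3.

No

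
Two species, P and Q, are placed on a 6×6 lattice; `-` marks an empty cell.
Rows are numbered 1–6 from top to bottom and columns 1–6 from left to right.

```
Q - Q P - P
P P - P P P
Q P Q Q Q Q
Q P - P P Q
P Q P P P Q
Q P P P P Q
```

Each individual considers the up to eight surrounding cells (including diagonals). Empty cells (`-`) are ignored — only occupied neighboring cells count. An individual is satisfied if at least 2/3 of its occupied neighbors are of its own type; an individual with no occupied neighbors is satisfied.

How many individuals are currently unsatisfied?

(1,1)Q 0/2 not
(1,3)Q 0/3 not
(1,4)P 2/3 satisfied
(1,6)P 2/2 satisfied
(2,1)P 2/4 not
(2,2)P 2/6 not
(2,4)P 2/6 not
(2,5)P 4/7 not
(2,6)P 2/4 not
(3,1)Q 1/5 not
(3,2)P 3/6 not
(3,3)Q 1/6 not
(3,4)Q 2/6 not
(3,5)Q 3/8 not
(3,6)Q 2/5 not
(4,1)Q 2/5 not
(4,2)P 3/7 not
(4,4)P 4/7 not
(4,5)P 3/8 not
(4,6)Q 3/5 not
(5,1)P 2/5 not
(5,2)Q 2/7 not
(5,3)P 6/7 satisfied
(5,4)P 7/7 satisfied
(5,5)P 5/8 not
(5,6)Q 2/5 not
(6,1)Q 1/3 not
(6,2)P 3/5 not
(6,3)P 4/5 satisfied
(6,4)P 5/5 satisfied
(6,5)P 3/5 not
(6,6)Q 1/3 not
Unsatisfied: (1,1), (1,3), (2,1), (2,2), (2,4), (2,5), (2,6), (3,1), (3,2), (3,3), (3,4), (3,5), (3,6), (4,1), (4,2), (4,4), (4,5), (4,6), (5,1), (5,2), (5,5), (5,6), (6,1), (6,2), (6,5), (6,6) — 26 in total.

26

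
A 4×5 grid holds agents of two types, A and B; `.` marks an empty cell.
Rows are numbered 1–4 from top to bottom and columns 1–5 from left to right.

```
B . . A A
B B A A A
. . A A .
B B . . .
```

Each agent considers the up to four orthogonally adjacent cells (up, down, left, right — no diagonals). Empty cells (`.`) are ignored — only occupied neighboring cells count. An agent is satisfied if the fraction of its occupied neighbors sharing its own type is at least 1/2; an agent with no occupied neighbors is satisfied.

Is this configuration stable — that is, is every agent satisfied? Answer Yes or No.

(1,1)B 1/1 ok
(1,4)A 2/2 ok
(1,5)A 2/2 ok
(2,1)B 2/2 ok
(2,2)B 1/2 ok
(2,3)A 2/3 ok
(2,4)A 4/4 ok
(2,5)A 2/2 ok
(3,3)A 2/2 ok
(3,4)A 2/2 ok
(4,1)B 1/1 ok
(4,2)B 1/1 ok
All meet the threshold, so the configuration is stable.

Yes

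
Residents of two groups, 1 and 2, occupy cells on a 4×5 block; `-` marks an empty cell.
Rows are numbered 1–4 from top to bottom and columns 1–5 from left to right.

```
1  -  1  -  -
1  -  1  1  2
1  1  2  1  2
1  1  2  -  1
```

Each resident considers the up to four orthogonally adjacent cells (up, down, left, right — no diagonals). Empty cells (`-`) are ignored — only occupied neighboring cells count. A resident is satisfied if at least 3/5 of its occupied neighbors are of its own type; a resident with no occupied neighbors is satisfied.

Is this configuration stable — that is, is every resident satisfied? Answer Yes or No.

No

(1,1)1 1/1 satisfied
(1,3)1 1/1 satisfied
(2,1)1 2/2 satisfied
(2,3)1 2/3 satisfied
(2,4)1 2/3 satisfied
(2,5)2 1/2 not
(3,1)1 3/3 satisfied
(3,2)1 2/3 satisfied
(3,3)2 1/4 not
(3,4)1 1/3 not
(3,5)2 1/3 not
(4,1)1 2/2 satisfied
(4,2)1 2/3 satisfied
(4,3)2 1/2 not
(4,5)1 0/1 not
For instance (2,5) has only 1/2 same-type neighbors, below 3/5.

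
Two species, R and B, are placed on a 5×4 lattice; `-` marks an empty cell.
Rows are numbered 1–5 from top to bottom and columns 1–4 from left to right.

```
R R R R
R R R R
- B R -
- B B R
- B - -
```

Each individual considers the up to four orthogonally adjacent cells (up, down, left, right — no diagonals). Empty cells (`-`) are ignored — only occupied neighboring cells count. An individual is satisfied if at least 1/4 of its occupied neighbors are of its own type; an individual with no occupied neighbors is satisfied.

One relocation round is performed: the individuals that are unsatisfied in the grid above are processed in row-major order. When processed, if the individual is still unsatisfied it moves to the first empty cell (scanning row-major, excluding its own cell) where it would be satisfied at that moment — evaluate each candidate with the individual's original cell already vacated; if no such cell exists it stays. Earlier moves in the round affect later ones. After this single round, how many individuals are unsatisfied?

Initially unsatisfied (in order): (4,4).
  (4,4) → (3,1).
Resulting grid:
R R R R
R R R R
R B R -
- B B -
- B - -
All satisfied now.

0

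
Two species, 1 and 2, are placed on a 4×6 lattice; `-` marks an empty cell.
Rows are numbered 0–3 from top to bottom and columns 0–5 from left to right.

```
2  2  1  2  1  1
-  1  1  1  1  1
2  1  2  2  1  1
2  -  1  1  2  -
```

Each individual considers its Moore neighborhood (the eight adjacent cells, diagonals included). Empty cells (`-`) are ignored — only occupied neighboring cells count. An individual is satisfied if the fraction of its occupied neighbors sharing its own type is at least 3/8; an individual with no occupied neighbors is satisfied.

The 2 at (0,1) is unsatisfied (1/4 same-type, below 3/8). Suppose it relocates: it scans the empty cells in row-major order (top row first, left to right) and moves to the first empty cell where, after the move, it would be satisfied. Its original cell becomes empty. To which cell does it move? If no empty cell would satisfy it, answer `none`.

Vacating (0,1). Empty cells in order:
  (1,0): 2/4 same-type → satisfied — stop here.

(1,0)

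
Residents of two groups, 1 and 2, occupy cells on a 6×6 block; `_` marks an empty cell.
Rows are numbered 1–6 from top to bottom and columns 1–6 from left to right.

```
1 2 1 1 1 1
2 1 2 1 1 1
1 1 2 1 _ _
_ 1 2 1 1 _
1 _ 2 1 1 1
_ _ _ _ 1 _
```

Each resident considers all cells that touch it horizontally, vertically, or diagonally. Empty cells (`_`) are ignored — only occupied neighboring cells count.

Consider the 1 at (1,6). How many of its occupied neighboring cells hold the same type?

Occupied neighbors of (1,6): (1,5)=1, (2,5)=1, (2,6)=1.
Same type (1): 3 of 3.

3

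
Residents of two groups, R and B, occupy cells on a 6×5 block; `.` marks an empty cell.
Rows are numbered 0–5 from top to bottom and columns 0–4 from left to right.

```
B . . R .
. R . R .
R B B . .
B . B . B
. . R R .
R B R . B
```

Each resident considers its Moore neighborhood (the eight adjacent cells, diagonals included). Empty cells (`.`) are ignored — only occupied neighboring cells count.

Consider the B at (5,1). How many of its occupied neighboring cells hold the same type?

0

Occupied neighbors of (5,1): (4,2)=R, (5,0)=R, (5,2)=R.
Same type (B): 0 of 3.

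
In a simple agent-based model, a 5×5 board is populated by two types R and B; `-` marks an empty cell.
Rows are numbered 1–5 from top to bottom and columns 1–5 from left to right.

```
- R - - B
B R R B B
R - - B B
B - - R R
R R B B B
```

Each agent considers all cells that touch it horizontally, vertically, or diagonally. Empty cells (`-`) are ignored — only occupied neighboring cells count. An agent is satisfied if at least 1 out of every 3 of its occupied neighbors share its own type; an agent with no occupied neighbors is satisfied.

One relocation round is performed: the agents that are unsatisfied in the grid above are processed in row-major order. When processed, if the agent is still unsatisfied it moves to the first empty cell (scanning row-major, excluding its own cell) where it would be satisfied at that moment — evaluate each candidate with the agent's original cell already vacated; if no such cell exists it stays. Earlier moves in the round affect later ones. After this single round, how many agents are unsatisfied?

Initially unsatisfied (in order): (2,1), (4,1), (4,4), (4,5).
  (2,1) → (1,4).
  (4,1) → (1,3).
  (4,4) → (1,1).
  (4,5) → (2,1).
Resulting grid:
R R B B B
R R R B B
R - - B B
- - - - -
R R B B B
All satisfied now.

0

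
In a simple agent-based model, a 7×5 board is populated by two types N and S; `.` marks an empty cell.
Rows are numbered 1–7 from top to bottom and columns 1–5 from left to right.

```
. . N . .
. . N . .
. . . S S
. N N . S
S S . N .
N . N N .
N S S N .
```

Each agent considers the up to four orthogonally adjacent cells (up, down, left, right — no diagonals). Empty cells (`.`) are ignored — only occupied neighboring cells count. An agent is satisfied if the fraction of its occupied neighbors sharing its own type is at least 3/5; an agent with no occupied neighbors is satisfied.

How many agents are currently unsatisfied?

Row 1: (1,3)N 1/1 satisfied
Row 2: (2,3)N 1/1 satisfied
Row 3: (3,4)S 1/1 satisfied · (3,5)S 2/2 satisfied
Row 4: (4,2)N 1/2 not · (4,3)N 1/1 satisfied · (4,5)S 1/1 satisfied
Row 5: (5,1)S 1/2 not · (5,2)S 1/2 not · (5,4)N 1/1 satisfied
Row 6: (6,1)N 1/2 not · (6,3)N 1/2 not · (6,4)N 3/3 satisfied
Row 7: (7,1)N 1/2 not · (7,2)S 1/2 not · (7,3)S 1/3 not · (7,4)N 1/2 not
Unsatisfied: (4,2), (5,1), (5,2), (6,1), (6,3), (7,1), (7,2), (7,3), (7,4) — 9 in total.

9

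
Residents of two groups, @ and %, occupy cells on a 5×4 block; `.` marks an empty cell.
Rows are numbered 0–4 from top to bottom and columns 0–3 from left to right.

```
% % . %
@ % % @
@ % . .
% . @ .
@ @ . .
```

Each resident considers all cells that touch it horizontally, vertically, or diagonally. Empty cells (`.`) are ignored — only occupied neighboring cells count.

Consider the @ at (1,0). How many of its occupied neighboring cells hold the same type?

Occupied neighbors of (1,0): (0,0)=%, (0,1)=%, (1,1)=%, (2,0)=@, (2,1)=%.
Same type (@): 1 of 5.

1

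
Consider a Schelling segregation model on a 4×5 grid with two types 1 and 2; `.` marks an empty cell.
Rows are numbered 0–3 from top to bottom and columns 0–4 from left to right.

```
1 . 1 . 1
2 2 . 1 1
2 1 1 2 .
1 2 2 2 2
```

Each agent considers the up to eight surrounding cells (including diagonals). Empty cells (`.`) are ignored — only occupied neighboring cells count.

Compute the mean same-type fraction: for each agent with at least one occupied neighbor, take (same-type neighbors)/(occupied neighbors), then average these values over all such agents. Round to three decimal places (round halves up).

(0,0)1 0/2
(0,2)1 1/2
(0,4)1 2/2
(1,0)2 2/4
(1,1)2 2/6
(1,3)1 4/5
(1,4)1 2/3
(2,0)2 3/5
(2,1)1 2/7
(2,2)1 2/7
(2,3)2 3/6
(3,0)1 1/3
(3,1)2 2/5
(3,2)2 3/5
(3,3)2 3/4
(3,4)2 2/2
Sum over 16 agents: 0/2 + 1/2 + 2/2 + 2/4 + 2/6 + 4/5 + 2/3 + 3/5 + 2/7 + 2/7 + 3/6 + 1/3 + 2/5 + 3/5 + 3/4 + 2/2 = 3593/420; mean = 3593/420 ÷ 16 = 3593/6720 = 0.534672… → 0.535.

0.535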